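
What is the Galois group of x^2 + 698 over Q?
Gal(K/Q) = Z/2Z (cyclic of order 2)

x^2 + 698 is irreducible over Q since -698 is not a rational square. The splitting field Q(sqrt(-698)) has degree 2 over Q, and its unique nontrivial automorphism is sqrt(-698) ↦ -sqrt(-698). Hence Gal(Q(sqrt(-698))/Q) = Z/2Z.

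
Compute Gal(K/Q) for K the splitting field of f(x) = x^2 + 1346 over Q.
Gal(K/Q) = Z/2Z (cyclic of order 2)

x^2 + 1346 is irreducible over Q since -1346 is not a rational square. The splitting field Q(sqrt(-1346)) has degree 2 over Q, and its unique nontrivial automorphism is sqrt(-1346) ↦ -sqrt(-1346). Hence Gal(Q(sqrt(-1346))/Q) = Z/2Z.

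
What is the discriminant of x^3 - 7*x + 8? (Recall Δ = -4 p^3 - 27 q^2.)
Δ = -356

For a depressed cubic x^3 + p x + q the discriminant is Δ = -4 p^3 - 27 q^2 = -4*(-7)^3 - 27*(8)^2 = 1372 - 1728 = -356.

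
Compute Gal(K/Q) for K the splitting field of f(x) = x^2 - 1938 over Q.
Gal(K/Q) = Z/2Z (cyclic of order 2)

x^2 - 1938 is irreducible over Q since 1938 is not a rational square. The splitting field Q(sqrt(1938)) has degree 2 over Q, and its unique nontrivial automorphism is sqrt(1938) ↦ -sqrt(1938). Hence Gal(Q(sqrt(1938))/Q) = Z/2Z.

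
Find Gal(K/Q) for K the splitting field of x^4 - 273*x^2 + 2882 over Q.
Gal(K/Q) = V_4 (Klein four-group, Z/2Z × Z/2Z)

f factors as (x^2 - 11)(x^2 - 262), so the splitting field is K = Q(sqrt(11), sqrt(262)). The elements 11, 262, 2882 are all non-squares in Q, so sqrt(11) and sqrt(262) generate independent quadratic extensions. Thus [K:Q] = 4 and Gal(K/Q) is generated by the two order-2 automorphisms sqrt(11) ↦ -sqrt(11) and sqrt(262) ↦ -sqrt(262), giving V_4.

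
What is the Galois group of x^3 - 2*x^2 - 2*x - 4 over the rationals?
Gal(K/Q) = S_3 (symmetric group of order 6)

Compute the discriminant of x^3 + (-2)*x^2 + (-2)*x + (-4): Δ = -800. Since Δ is not a rational square, the Galois group is not contained in A_3; it must be the full S_3 (irreducibility of the cubic rules out anything smaller).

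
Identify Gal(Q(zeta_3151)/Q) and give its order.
|Gal(Q(zeta_3151)/Q)| = phi(3151) = 2992; group ≅ (Z/3151Z)^* ≅ Z/22Z × Z/136Z

The n-th cyclotomic polynomial Φ_3151(x) is the minimal polynomial of zeta_3151 over Q and has degree phi(3151) = 2992. So Q(zeta_3151) is a degree-2992 Galois extension with Galois group (Z/3151Z)^*. By CRT, (Z/3151Z)^* ≅ (Z/23Z)^* × (Z/137Z)^*. Each prime-power unit group is (Z/23Z)^* ≅ Z/22Z; (Z/137Z)^* ≅ Z/136Z. Hence Gal(Q(zeta_3151)/Q) ≅ Z/22Z × Z/136Z.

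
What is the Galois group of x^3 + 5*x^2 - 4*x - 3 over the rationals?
Gal(K/Q) = S_3 (symmetric group of order 6)

Compute the discriminant of x^3 + (5)*x^2 + (-4)*x + (-3): Δ = 2993. Since Δ is not a rational square, the Galois group is not contained in A_3; it must be the full S_3 (irreducibility of the cubic rules out anything smaller).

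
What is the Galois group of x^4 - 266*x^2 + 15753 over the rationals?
Gal(K/Q) = V_4 (Klein four-group, Z/2Z × Z/2Z)

f factors as (x^2 - 89)(x^2 - 177), so the splitting field is K = Q(sqrt(89), sqrt(177)). The elements 89, 177, 15753 are all non-squares in Q, so sqrt(89) and sqrt(177) generate independent quadratic extensions. Thus [K:Q] = 4 and Gal(K/Q) is generated by the two order-2 automorphisms sqrt(89) ↦ -sqrt(89) and sqrt(177) ↦ -sqrt(177), giving V_4.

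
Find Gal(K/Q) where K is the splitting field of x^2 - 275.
Gal(K/Q) = Z/2Z (cyclic of order 2)

x^2 - 275 is irreducible over Q since 275 is not a rational square. The splitting field Q(sqrt(275)) has degree 2 over Q, and its unique nontrivial automorphism is sqrt(275) ↦ -sqrt(275). Hence Gal(Q(sqrt(275))/Q) = Z/2Z.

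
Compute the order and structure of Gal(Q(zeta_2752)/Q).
|Gal(Q(zeta_2752)/Q)| = phi(2752) = 1344; group ≅ (Z/2752Z)^* ≅ Z/2Z × Z/16Z × Z/42Z

The n-th cyclotomic polynomial Φ_2752(x) is the minimal polynomial of zeta_2752 over Q and has degree phi(2752) = 1344. So Q(zeta_2752) is a degree-1344 Galois extension with Galois group (Z/2752Z)^*. By CRT, (Z/2752Z)^* ≅ (Z/64Z)^* × (Z/43Z)^*. Each prime-power unit group is (Z/64Z)^* ≅ Z/2Z × Z/16Z; (Z/43Z)^* ≅ Z/42Z. Hence Gal(Q(zeta_2752)/Q) ≅ Z/2Z × Z/16Z × Z/42Z.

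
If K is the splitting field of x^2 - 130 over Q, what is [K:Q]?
[K:Q] = 2

The polynomial x^2 - 130 is irreducible over Q since 130 is not a perfect square. Its splitting field is Q(sqrt(130)), which has degree 2 over Q.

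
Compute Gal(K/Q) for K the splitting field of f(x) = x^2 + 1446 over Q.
Gal(K/Q) = Z/2Z (cyclic of order 2)

x^2 + 1446 is irreducible over Q since -1446 is not a rational square. The splitting field Q(sqrt(-1446)) has degree 2 over Q, and its unique nontrivial automorphism is sqrt(-1446) ↦ -sqrt(-1446). Hence Gal(Q(sqrt(-1446))/Q) = Z/2Z.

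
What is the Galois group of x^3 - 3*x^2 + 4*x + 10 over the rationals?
Gal(K/Q) = S_3 (symmetric group of order 6)

Compute the discriminant of x^3 + (-3)*x^2 + (4)*x + (10): Δ = -3892. Since Δ is not a rational square, the Galois group is not contained in A_3; it must be the full S_3 (irreducibility of the cubic rules out anything smaller).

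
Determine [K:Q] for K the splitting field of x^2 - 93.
[K:Q] = 2

The polynomial x^2 - 93 is irreducible over Q since 93 is not a perfect square. Its splitting field is Q(sqrt(93)), which has degree 2 over Q.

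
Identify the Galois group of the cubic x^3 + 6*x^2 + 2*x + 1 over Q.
Gal(K/Q) = S_3 (symmetric group of order 6)

Compute the discriminant of x^3 + (6)*x^2 + (2)*x + (1): Δ = -563. Since Δ is not a rational square, the Galois group is not contained in A_3; it must be the full S_3 (irreducibility of the cubic rules out anything smaller).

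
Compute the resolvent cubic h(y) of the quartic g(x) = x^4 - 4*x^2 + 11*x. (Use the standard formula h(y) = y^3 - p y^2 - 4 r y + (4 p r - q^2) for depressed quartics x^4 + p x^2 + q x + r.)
h(y) = y^3 + 4*y^2 - 121

Identify coefficients: p = -4, q = 11, r = 0.
Plug into h(y) = y^3 - p y^2 - 4 r y + (4 p r - q^2):
  h(y) = y^3 - (-4) y^2 - 4*(0) y + (4*(-4)*(0) - (11)^2)
       = y^3 + (4) y^2 + (0) y + (-121).
Simplifying: h(y) = y^3 + 4*y^2 - 121.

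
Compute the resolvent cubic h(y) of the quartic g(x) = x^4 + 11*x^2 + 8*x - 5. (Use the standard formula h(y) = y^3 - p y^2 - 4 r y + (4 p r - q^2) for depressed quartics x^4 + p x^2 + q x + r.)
h(y) = y^3 - 11*y^2 + 20*y - 284

Identify coefficients: p = 11, q = 8, r = -5.
Plug into h(y) = y^3 - p y^2 - 4 r y + (4 p r - q^2):
  h(y) = y^3 - (11) y^2 - 4*(-5) y + (4*(11)*(-5) - (8)^2)
       = y^3 + (-11) y^2 + (20) y + (-284).
Simplifying: h(y) = y^3 - 11*y^2 + 20*y - 284.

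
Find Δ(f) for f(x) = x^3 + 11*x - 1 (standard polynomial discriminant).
Δ = -5351

For a depressed cubic x^3 + p x + q the discriminant is Δ = -4 p^3 - 27 q^2 = -4*(11)^3 - 27*(-1)^2 = -5324 - 27 = -5351.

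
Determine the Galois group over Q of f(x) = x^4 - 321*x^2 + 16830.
Gal(K/Q) = V_4 (Klein four-group, Z/2Z × Z/2Z)

f factors as (x^2 - 255)(x^2 - 66), so the splitting field is K = Q(sqrt(255), sqrt(66)). The elements 255, 66, 16830 are all non-squares in Q, so sqrt(255) and sqrt(66) generate independent quadratic extensions. Thus [K:Q] = 4 and Gal(K/Q) is generated by the two order-2 automorphisms sqrt(255) ↦ -sqrt(255) and sqrt(66) ↦ -sqrt(66), giving V_4.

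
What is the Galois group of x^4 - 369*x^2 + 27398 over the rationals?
Gal(K/Q) = V_4 (Klein four-group, Z/2Z × Z/2Z)

f factors as (x^2 - 266)(x^2 - 103), so the splitting field is K = Q(sqrt(266), sqrt(103)). The elements 266, 103, 27398 are all non-squares in Q, so sqrt(266) and sqrt(103) generate independent quadratic extensions. Thus [K:Q] = 4 and Gal(K/Q) is generated by the two order-2 automorphisms sqrt(266) ↦ -sqrt(266) and sqrt(103) ↦ -sqrt(103), giving V_4.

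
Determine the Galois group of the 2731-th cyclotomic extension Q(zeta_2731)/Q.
|Gal(Q(zeta_2731)/Q)| = phi(2731) = 2730; group ≅ (Z/2731Z)^* ≅ Z/2730Z

The n-th cyclotomic polynomial Φ_2731(x) is the minimal polynomial of zeta_2731 over Q and has degree phi(2731) = 2730. So Q(zeta_2731) is a degree-2730 Galois extension with Galois group (Z/2731Z)^*. (Z/2731Z)^* is cyclic since 2731 is an odd prime power (or 4). Hence Gal(Q(zeta_2731)/Q) ≅ Z/2730Z.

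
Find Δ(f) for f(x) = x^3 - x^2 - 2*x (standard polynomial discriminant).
Δ = 36

For x^3 + a x^2 + b x + c the discriminant is Δ = 18 a b c - 4 a^3 c + a^2 b^2 - 4 b^3 - 27 c^2.
Plug a = -1, b = -2, c = 0:
  18*(-1)*(-2)*(0) - 4*(-1)^3*(0) + (-1)^2*(-2)^2 - 4*(-2)^3 - 27*(0)^2
  = 0 + (0) + 4 + (32) + (0)
  = 36.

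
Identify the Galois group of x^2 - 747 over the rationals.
Gal(K/Q) = Z/2Z (cyclic of order 2)

x^2 - 747 is irreducible over Q since 747 is not a rational square. The splitting field Q(sqrt(747)) has degree 2 over Q, and its unique nontrivial automorphism is sqrt(747) ↦ -sqrt(747). Hence Gal(Q(sqrt(747))/Q) = Z/2Z.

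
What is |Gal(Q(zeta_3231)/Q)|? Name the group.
|Gal(Q(zeta_3231)/Q)| = phi(3231) = 2148; group ≅ (Z/3231Z)^* ≅ Z/6Z × Z/358Z

The n-th cyclotomic polynomial Φ_3231(x) is the minimal polynomial of zeta_3231 over Q and has degree phi(3231) = 2148. So Q(zeta_3231) is a degree-2148 Galois extension with Galois group (Z/3231Z)^*. By CRT, (Z/3231Z)^* ≅ (Z/9Z)^* × (Z/359Z)^*. Each prime-power unit group is (Z/9Z)^* ≅ Z/6Z; (Z/359Z)^* ≅ Z/358Z. Hence Gal(Q(zeta_3231)/Q) ≅ Z/6Z × Z/358Z.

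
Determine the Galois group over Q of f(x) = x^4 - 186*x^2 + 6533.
Gal(K/Q) = V_4 (Klein four-group, Z/2Z × Z/2Z)

f factors as (x^2 - 139)(x^2 - 47), so the splitting field is K = Q(sqrt(139), sqrt(47)). The elements 139, 47, 6533 are all non-squares in Q, so sqrt(139) and sqrt(47) generate independent quadratic extensions. Thus [K:Q] = 4 and Gal(K/Q) is generated by the two order-2 automorphisms sqrt(139) ↦ -sqrt(139) and sqrt(47) ↦ -sqrt(47), giving V_4.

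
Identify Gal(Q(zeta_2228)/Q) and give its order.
|Gal(Q(zeta_2228)/Q)| = phi(2228) = 1112; group ≅ (Z/2228Z)^* ≅ Z/2Z × Z/556Z

The n-th cyclotomic polynomial Φ_2228(x) is the minimal polynomial of zeta_2228 over Q and has degree phi(2228) = 1112. So Q(zeta_2228) is a degree-1112 Galois extension with Galois group (Z/2228Z)^*. By CRT, (Z/2228Z)^* ≅ (Z/4Z)^* × (Z/557Z)^*. Each prime-power unit group is (Z/4Z)^* ≅ Z/2Z; (Z/557Z)^* ≅ Z/556Z. Hence Gal(Q(zeta_2228)/Q) ≅ Z/2Z × Z/556Z.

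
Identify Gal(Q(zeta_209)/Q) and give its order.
|Gal(Q(zeta_209)/Q)| = phi(209) = 180; group ≅ (Z/209Z)^* ≅ Z/10Z × Z/18Z

The n-th cyclotomic polynomial Φ_209(x) is the minimal polynomial of zeta_209 over Q and has degree phi(209) = 180. So Q(zeta_209) is a degree-180 Galois extension with Galois group (Z/209Z)^*. By CRT, (Z/209Z)^* ≅ (Z/11Z)^* × (Z/19Z)^*. Each prime-power unit group is (Z/11Z)^* ≅ Z/10Z; (Z/19Z)^* ≅ Z/18Z. Hence Gal(Q(zeta_209)/Q) ≅ Z/10Z × Z/18Z.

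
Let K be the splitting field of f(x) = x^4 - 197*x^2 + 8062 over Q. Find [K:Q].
[K:Q] = 4

f factors as (x^2 - 139)(x^2 - 58); the splitting field is K = Q(sqrt(139), sqrt(58)). Since 139, 58, and 8062 are all non-squares in Q, the three subfields Q(sqrt(139)), Q(sqrt(58)), Q(sqrt(8062)) are distinct degree-2 extensions, so [K:Q] = 4 (Klein four Galois group).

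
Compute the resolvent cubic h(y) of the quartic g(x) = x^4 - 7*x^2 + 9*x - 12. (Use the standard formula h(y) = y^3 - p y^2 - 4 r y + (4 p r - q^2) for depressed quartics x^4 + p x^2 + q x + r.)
h(y) = y^3 + 7*y^2 + 48*y + 255

Identify coefficients: p = -7, q = 9, r = -12.
Plug into h(y) = y^3 - p y^2 - 4 r y + (4 p r - q^2):
  h(y) = y^3 - (-7) y^2 - 4*(-12) y + (4*(-7)*(-12) - (9)^2)
       = y^3 + (7) y^2 + (48) y + (255).
Simplifying: h(y) = y^3 + 7*y^2 + 48*y + 255.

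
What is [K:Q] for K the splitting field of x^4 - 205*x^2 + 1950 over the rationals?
[K:Q] = 4

f factors as (x^2 - 195)(x^2 - 10); the splitting field is K = Q(sqrt(195), sqrt(10)). Since 195, 10, and 1950 are all non-squares in Q, the three subfields Q(sqrt(195)), Q(sqrt(10)), Q(sqrt(1950)) are distinct degree-2 extensions, so [K:Q] = 4 (Klein four Galois group).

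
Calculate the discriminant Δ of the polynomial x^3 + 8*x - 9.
Δ = -4235

For a depressed cubic x^3 + p x + q the discriminant is Δ = -4 p^3 - 27 q^2 = -4*(8)^3 - 27*(-9)^2 = -2048 - 2187 = -4235.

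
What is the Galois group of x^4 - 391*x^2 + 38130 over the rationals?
Gal(K/Q) = V_4 (Klein four-group, Z/2Z × Z/2Z)

f factors as (x^2 - 186)(x^2 - 205), so the splitting field is K = Q(sqrt(186), sqrt(205)). The elements 186, 205, 38130 are all non-squares in Q, so sqrt(186) and sqrt(205) generate independent quadratic extensions. Thus [K:Q] = 4 and Gal(K/Q) is generated by the two order-2 automorphisms sqrt(186) ↦ -sqrt(186) and sqrt(205) ↦ -sqrt(205), giving V_4.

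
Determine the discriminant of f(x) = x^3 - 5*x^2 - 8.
Δ = -5728

For x^3 + a x^2 + b x + c the discriminant is Δ = 18 a b c - 4 a^3 c + a^2 b^2 - 4 b^3 - 27 c^2.
Plug a = -5, b = 0, c = -8:
  18*(-5)*(0)*(-8) - 4*(-5)^3*(-8) + (-5)^2*(0)^2 - 4*(0)^3 - 27*(-8)^2
  = 0 + (-4000) + 0 + (0) + (-1728)
  = -5728.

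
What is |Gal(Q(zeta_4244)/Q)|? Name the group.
|Gal(Q(zeta_4244)/Q)| = phi(4244) = 2120; group ≅ (Z/4244Z)^* ≅ Z/2Z × Z/1060Z

The n-th cyclotomic polynomial Φ_4244(x) is the minimal polynomial of zeta_4244 over Q and has degree phi(4244) = 2120. So Q(zeta_4244) is a degree-2120 Galois extension with Galois group (Z/4244Z)^*. By CRT, (Z/4244Z)^* ≅ (Z/4Z)^* × (Z/1061Z)^*. Each prime-power unit group is (Z/4Z)^* ≅ Z/2Z; (Z/1061Z)^* ≅ Z/1060Z. Hence Gal(Q(zeta_4244)/Q) ≅ Z/2Z × Z/1060Z.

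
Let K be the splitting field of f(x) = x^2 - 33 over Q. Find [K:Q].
[K:Q] = 2

The polynomial x^2 - 33 is irreducible over Q since 33 is not a perfect square. Its splitting field is Q(sqrt(33)), which has degree 2 over Q.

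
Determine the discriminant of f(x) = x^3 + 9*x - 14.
Δ = -8208

For a depressed cubic x^3 + p x + q the discriminant is Δ = -4 p^3 - 27 q^2 = -4*(9)^3 - 27*(-14)^2 = -2916 - 5292 = -8208.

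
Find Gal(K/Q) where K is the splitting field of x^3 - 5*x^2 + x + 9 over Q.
Gal(K/Q) = S_3 (symmetric group of order 6)

Compute the discriminant of x^3 + (-5)*x^2 + (1)*x + (9): Δ = 1524. Since Δ is not a rational square, the Galois group is not contained in A_3; it must be the full S_3 (irreducibility of the cubic rules out anything smaller).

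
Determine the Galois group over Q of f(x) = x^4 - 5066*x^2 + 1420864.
Gal(K/Q) = Z/2Z (cyclic of order 2)

f factors as (x^2 - 4768)(x^2 - 298), so the splitting field is K = Q(sqrt(4768), sqrt(298)). The squarefree part of 4768 is 298 and the squarefree part of 298 is also 298, so sqrt(4768) and sqrt(298) are both rational multiples of sqrt(298). Hence Q(sqrt(4768)) = Q(sqrt(298)) = Q(sqrt(298)), and the splitting field collapses to a single degree-2 extension with Galois group Z/2Z.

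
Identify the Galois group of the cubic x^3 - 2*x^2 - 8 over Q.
Gal(K/Q) = S_3 (symmetric group of order 6)

Compute the discriminant of x^3 + (-2)*x^2 + (0)*x + (-8): Δ = -1984. Since Δ is not a rational square, the Galois group is not contained in A_3; it must be the full S_3 (irreducibility of the cubic rules out anything smaller).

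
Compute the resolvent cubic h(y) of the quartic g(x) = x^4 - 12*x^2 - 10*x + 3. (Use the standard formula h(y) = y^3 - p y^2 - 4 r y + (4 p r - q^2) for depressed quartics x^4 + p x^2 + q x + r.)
h(y) = y^3 + 12*y^2 - 12*y - 244

Identify coefficients: p = -12, q = -10, r = 3.
Plug into h(y) = y^3 - p y^2 - 4 r y + (4 p r - q^2):
  h(y) = y^3 - (-12) y^2 - 4*(3) y + (4*(-12)*(3) - (-10)^2)
       = y^3 + (12) y^2 + (-12) y + (-244).
Simplifying: h(y) = y^3 + 12*y^2 - 12*y - 244.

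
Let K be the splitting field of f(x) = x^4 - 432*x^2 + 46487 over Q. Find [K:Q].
[K:Q] = 4

f factors as (x^2 - 229)(x^2 - 203); the splitting field is K = Q(sqrt(229), sqrt(203)). Since 229, 203, and 46487 are all non-squares in Q, the three subfields Q(sqrt(229)), Q(sqrt(203)), Q(sqrt(46487)) are distinct degree-2 extensions, so [K:Q] = 4 (Klein four Galois group).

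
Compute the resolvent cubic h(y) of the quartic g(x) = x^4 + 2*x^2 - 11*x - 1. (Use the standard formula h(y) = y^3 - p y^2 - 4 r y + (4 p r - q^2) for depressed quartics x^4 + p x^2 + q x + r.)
h(y) = y^3 - 2*y^2 + 4*y - 129

Identify coefficients: p = 2, q = -11, r = -1.
Plug into h(y) = y^3 - p y^2 - 4 r y + (4 p r - q^2):
  h(y) = y^3 - (2) y^2 - 4*(-1) y + (4*(2)*(-1) - (-11)^2)
       = y^3 + (-2) y^2 + (4) y + (-129).
Simplifying: h(y) = y^3 - 2*y^2 + 4*y - 129.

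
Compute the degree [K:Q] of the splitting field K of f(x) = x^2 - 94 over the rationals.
[K:Q] = 2

The polynomial x^2 - 94 is irreducible over Q since 94 is not a perfect square. Its splitting field is Q(sqrt(94)), which has degree 2 over Q.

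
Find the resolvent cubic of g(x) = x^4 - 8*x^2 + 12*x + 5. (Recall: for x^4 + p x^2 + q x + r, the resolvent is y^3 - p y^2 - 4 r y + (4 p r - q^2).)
h(y) = y^3 + 8*y^2 - 20*y - 304

Identify coefficients: p = -8, q = 12, r = 5.
Plug into h(y) = y^3 - p y^2 - 4 r y + (4 p r - q^2):
  h(y) = y^3 - (-8) y^2 - 4*(5) y + (4*(-8)*(5) - (12)^2)
       = y^3 + (8) y^2 + (-20) y + (-304).
Simplifying: h(y) = y^3 + 8*y^2 - 20*y - 304.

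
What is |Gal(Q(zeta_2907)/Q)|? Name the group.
|Gal(Q(zeta_2907)/Q)| = phi(2907) = 1728; group ≅ (Z/2907Z)^* ≅ Z/6Z × Z/16Z × Z/18Z

The n-th cyclotomic polynomial Φ_2907(x) is the minimal polynomial of zeta_2907 over Q and has degree phi(2907) = 1728. So Q(zeta_2907) is a degree-1728 Galois extension with Galois group (Z/2907Z)^*. By CRT, (Z/2907Z)^* ≅ (Z/9Z)^* × (Z/17Z)^* × (Z/19Z)^*. Each prime-power unit group is (Z/9Z)^* ≅ Z/6Z; (Z/17Z)^* ≅ Z/16Z; (Z/19Z)^* ≅ Z/18Z. Hence Gal(Q(zeta_2907)/Q) ≅ Z/6Z × Z/16Z × Z/18Z.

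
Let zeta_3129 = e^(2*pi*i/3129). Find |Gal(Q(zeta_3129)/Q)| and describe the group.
|Gal(Q(zeta_3129)/Q)| = phi(3129) = 1776; group ≅ (Z/3129Z)^* ≅ Z/2Z × Z/6Z × Z/148Z

The n-th cyclotomic polynomial Φ_3129(x) is the minimal polynomial of zeta_3129 over Q and has degree phi(3129) = 1776. So Q(zeta_3129) is a degree-1776 Galois extension with Galois group (Z/3129Z)^*. By CRT, (Z/3129Z)^* ≅ (Z/3Z)^* × (Z/7Z)^* × (Z/149Z)^*. Each prime-power unit group is (Z/3Z)^* ≅ Z/2Z; (Z/7Z)^* ≅ Z/6Z; (Z/149Z)^* ≅ Z/148Z. Hence Gal(Q(zeta_3129)/Q) ≅ Z/2Z × Z/6Z × Z/148Z.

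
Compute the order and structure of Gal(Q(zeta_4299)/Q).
|Gal(Q(zeta_4299)/Q)| = phi(4299) = 2864; group ≅ (Z/4299Z)^* ≅ Z/2Z × Z/1432Z

The n-th cyclotomic polynomial Φ_4299(x) is the minimal polynomial of zeta_4299 over Q and has degree phi(4299) = 2864. So Q(zeta_4299) is a degree-2864 Galois extension with Galois group (Z/4299Z)^*. By CRT, (Z/4299Z)^* ≅ (Z/3Z)^* × (Z/1433Z)^*. Each prime-power unit group is (Z/3Z)^* ≅ Z/2Z; (Z/1433Z)^* ≅ Z/1432Z. Hence Gal(Q(zeta_4299)/Q) ≅ Z/2Z × Z/1432Z.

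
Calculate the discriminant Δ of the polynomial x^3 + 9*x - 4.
Δ = -3348

For a depressed cubic x^3 + p x + q the discriminant is Δ = -4 p^3 - 27 q^2 = -4*(9)^3 - 27*(-4)^2 = -2916 - 432 = -3348.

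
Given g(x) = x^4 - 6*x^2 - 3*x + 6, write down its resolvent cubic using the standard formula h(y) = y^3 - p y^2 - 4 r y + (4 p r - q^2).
h(y) = y^3 + 6*y^2 - 24*y - 153

Identify coefficients: p = -6, q = -3, r = 6.
Plug into h(y) = y^3 - p y^2 - 4 r y + (4 p r - q^2):
  h(y) = y^3 - (-6) y^2 - 4*(6) y + (4*(-6)*(6) - (-3)^2)
       = y^3 + (6) y^2 + (-24) y + (-153).
Simplifying: h(y) = y^3 + 6*y^2 - 24*y - 153.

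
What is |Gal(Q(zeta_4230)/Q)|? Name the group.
|Gal(Q(zeta_4230)/Q)| = phi(4230) = 1104; group ≅ (Z/4230Z)^* ≅ Z/4Z × Z/6Z × Z/46Z

The n-th cyclotomic polynomial Φ_4230(x) is the minimal polynomial of zeta_4230 over Q and has degree phi(4230) = 1104. So Q(zeta_4230) is a degree-1104 Galois extension with Galois group (Z/4230Z)^*. By CRT, (Z/4230Z)^* ≅ (Z/2Z)^* × (Z/9Z)^* × (Z/5Z)^* × (Z/47Z)^*. Each prime-power unit group is (Z/2Z)^* ≅ trivial group (order 1); (Z/9Z)^* ≅ Z/6Z; (Z/5Z)^* ≅ Z/4Z; (Z/47Z)^* ≅ Z/46Z. Hence Gal(Q(zeta_4230)/Q) ≅ Z/4Z × Z/6Z × Z/46Z.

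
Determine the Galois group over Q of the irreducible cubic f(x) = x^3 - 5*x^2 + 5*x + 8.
Gal(K/Q) = S_3 (symmetric group of order 6)

Compute the discriminant of x^3 + (-5)*x^2 + (5)*x + (8): Δ = -1203. Since Δ is not a rational square, the Galois group is not contained in A_3; it must be the full S_3 (irreducibility of the cubic rules out anything smaller).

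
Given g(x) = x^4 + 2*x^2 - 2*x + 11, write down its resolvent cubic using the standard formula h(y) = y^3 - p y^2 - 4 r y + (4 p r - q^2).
h(y) = y^3 - 2*y^2 - 44*y + 84

Identify coefficients: p = 2, q = -2, r = 11.
Plug into h(y) = y^3 - p y^2 - 4 r y + (4 p r - q^2):
  h(y) = y^3 - (2) y^2 - 4*(11) y + (4*(2)*(11) - (-2)^2)
       = y^3 + (-2) y^2 + (-44) y + (84).
Simplifying: h(y) = y^3 - 2*y^2 - 44*y + 84.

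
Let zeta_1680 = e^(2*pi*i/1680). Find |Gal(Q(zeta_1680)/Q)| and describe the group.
|Gal(Q(zeta_1680)/Q)| = phi(1680) = 384; group ≅ (Z/1680Z)^* ≅ Z/2Z × Z/2Z × Z/4Z × Z/4Z × Z/6Z

The n-th cyclotomic polynomial Φ_1680(x) is the minimal polynomial of zeta_1680 over Q and has degree phi(1680) = 384. So Q(zeta_1680) is a degree-384 Galois extension with Galois group (Z/1680Z)^*. By CRT, (Z/1680Z)^* ≅ (Z/16Z)^* × (Z/3Z)^* × (Z/5Z)^* × (Z/7Z)^*. Each prime-power unit group is (Z/16Z)^* ≅ Z/2Z × Z/4Z; (Z/3Z)^* ≅ Z/2Z; (Z/5Z)^* ≅ Z/4Z; (Z/7Z)^* ≅ Z/6Z. Hence Gal(Q(zeta_1680)/Q) ≅ Z/2Z × Z/2Z × Z/4Z × Z/4Z × Z/6Z.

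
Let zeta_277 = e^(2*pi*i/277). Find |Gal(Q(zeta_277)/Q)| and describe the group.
|Gal(Q(zeta_277)/Q)| = phi(277) = 276; group ≅ (Z/277Z)^* ≅ Z/276Z

The n-th cyclotomic polynomial Φ_277(x) is the minimal polynomial of zeta_277 over Q and has degree phi(277) = 276. So Q(zeta_277) is a degree-276 Galois extension with Galois group (Z/277Z)^*. (Z/277Z)^* is cyclic since 277 is an odd prime power (or 4). Hence Gal(Q(zeta_277)/Q) ≅ Z/276Z.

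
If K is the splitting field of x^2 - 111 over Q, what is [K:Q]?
[K:Q] = 2

The polynomial x^2 - 111 is irreducible over Q since 111 is not a perfect square. Its splitting field is Q(sqrt(111)), which has degree 2 over Q.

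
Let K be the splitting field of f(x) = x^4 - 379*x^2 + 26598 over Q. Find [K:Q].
[K:Q] = 4

f factors as (x^2 - 93)(x^2 - 286); the splitting field is K = Q(sqrt(93), sqrt(286)). Since 93, 286, and 26598 are all non-squares in Q, the three subfields Q(sqrt(93)), Q(sqrt(286)), Q(sqrt(26598)) are distinct degree-2 extensions, so [K:Q] = 4 (Klein four Galois group).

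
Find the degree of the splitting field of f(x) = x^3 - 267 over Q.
[K:Q] = 6

x^3 - 267 has one real root r = 267^(1/3) and two complex roots r*zeta_3, r*zeta_3^2 where zeta_3 = e^(2*pi*i/3). The splitting field is Q(r, zeta_3). [Q(r):Q] = 3 and [Q(zeta_3):Q] = 2 with gcd = 1, so [Q(r, zeta_3):Q] = 3 * 2 = 6.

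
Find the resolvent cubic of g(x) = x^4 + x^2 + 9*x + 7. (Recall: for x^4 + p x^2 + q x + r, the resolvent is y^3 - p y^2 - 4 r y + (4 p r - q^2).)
h(y) = y^3 - y^2 - 28*y - 53

Identify coefficients: p = 1, q = 9, r = 7.
Plug into h(y) = y^3 - p y^2 - 4 r y + (4 p r - q^2):
  h(y) = y^3 - (1) y^2 - 4*(7) y + (4*(1)*(7) - (9)^2)
       = y^3 + (-1) y^2 + (-28) y + (-53).
Simplifying: h(y) = y^3 - y^2 - 28*y - 53.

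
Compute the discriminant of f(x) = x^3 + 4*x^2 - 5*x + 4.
Δ = -1996

For x^3 + a x^2 + b x + c the discriminant is Δ = 18 a b c - 4 a^3 c + a^2 b^2 - 4 b^3 - 27 c^2.
Plug a = 4, b = -5, c = 4:
  18*(4)*(-5)*(4) - 4*(4)^3*(4) + (4)^2*(-5)^2 - 4*(-5)^3 - 27*(4)^2
  = -1440 + (-1024) + 400 + (500) + (-432)
  = -1996.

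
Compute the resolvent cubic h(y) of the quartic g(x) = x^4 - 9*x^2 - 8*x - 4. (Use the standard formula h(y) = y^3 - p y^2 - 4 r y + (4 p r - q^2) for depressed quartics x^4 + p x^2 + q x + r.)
h(y) = y^3 + 9*y^2 + 16*y + 80

Identify coefficients: p = -9, q = -8, r = -4.
Plug into h(y) = y^3 - p y^2 - 4 r y + (4 p r - q^2):
  h(y) = y^3 - (-9) y^2 - 4*(-4) y + (4*(-9)*(-4) - (-8)^2)
       = y^3 + (9) y^2 + (16) y + (80).
Simplifying: h(y) = y^3 + 9*y^2 + 16*y + 80.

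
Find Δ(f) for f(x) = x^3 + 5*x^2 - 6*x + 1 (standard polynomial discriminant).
Δ = 697

For x^3 + a x^2 + b x + c the discriminant is Δ = 18 a b c - 4 a^3 c + a^2 b^2 - 4 b^3 - 27 c^2.
Plug a = 5, b = -6, c = 1:
  18*(5)*(-6)*(1) - 4*(5)^3*(1) + (5)^2*(-6)^2 - 4*(-6)^3 - 27*(1)^2
  = -540 + (-500) + 900 + (864) + (-27)
  = 697.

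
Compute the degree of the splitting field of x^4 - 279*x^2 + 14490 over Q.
[K:Q] = 4

f factors as (x^2 - 210)(x^2 - 69); the splitting field is K = Q(sqrt(210), sqrt(69)). Since 210, 69, and 14490 are all non-squares in Q, the three subfields Q(sqrt(210)), Q(sqrt(69)), Q(sqrt(14490)) are distinct degree-2 extensions, so [K:Q] = 4 (Klein four Galois group).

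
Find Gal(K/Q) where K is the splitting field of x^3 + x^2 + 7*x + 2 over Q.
Gal(K/Q) = S_3 (symmetric group of order 6)

Compute the discriminant of x^3 + (1)*x^2 + (7)*x + (2): Δ = -1187. Since Δ is not a rational square, the Galois group is not contained in A_3; it must be the full S_3 (irreducibility of the cubic rules out anything smaller).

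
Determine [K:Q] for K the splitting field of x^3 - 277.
[K:Q] = 6

x^3 - 277 has one real root r = 277^(1/3) and two complex roots r*zeta_3, r*zeta_3^2 where zeta_3 = e^(2*pi*i/3). The splitting field is Q(r, zeta_3). [Q(r):Q] = 3 and [Q(zeta_3):Q] = 2 with gcd = 1, so [Q(r, zeta_3):Q] = 3 * 2 = 6.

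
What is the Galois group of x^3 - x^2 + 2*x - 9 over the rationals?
Gal(K/Q) = S_3 (symmetric group of order 6)

Compute the discriminant of x^3 + (-1)*x^2 + (2)*x + (-9): Δ = -1927. Since Δ is not a rational square, the Galois group is not contained in A_3; it must be the full S_3 (irreducibility of the cubic rules out anything smaller).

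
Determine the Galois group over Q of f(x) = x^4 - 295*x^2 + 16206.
Gal(K/Q) = V_4 (Klein four-group, Z/2Z × Z/2Z)

f factors as (x^2 - 222)(x^2 - 73), so the splitting field is K = Q(sqrt(222), sqrt(73)). The elements 222, 73, 16206 are all non-squares in Q, so sqrt(222) and sqrt(73) generate independent quadratic extensions. Thus [K:Q] = 4 and Gal(K/Q) is generated by the two order-2 automorphisms sqrt(222) ↦ -sqrt(222) and sqrt(73) ↦ -sqrt(73), giving V_4.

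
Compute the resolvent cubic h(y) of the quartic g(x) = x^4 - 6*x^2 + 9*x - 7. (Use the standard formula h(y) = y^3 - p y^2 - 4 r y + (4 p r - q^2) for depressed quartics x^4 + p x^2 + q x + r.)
h(y) = y^3 + 6*y^2 + 28*y + 87

Identify coefficients: p = -6, q = 9, r = -7.
Plug into h(y) = y^3 - p y^2 - 4 r y + (4 p r - q^2):
  h(y) = y^3 - (-6) y^2 - 4*(-7) y + (4*(-6)*(-7) - (9)^2)
       = y^3 + (6) y^2 + (28) y + (87).
Simplifying: h(y) = y^3 + 6*y^2 + 28*y + 87.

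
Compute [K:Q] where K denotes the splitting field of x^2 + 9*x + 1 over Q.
[K:Q] = 2

The discriminant of x^2 + (9)*x + (1) is b^2 - 4c = 81 - (4) = 77. Since 77 is not a perfect square in Q, the polynomial is irreducible over Q. Its two roots generate a degree-2 extension, so [K:Q] = 2.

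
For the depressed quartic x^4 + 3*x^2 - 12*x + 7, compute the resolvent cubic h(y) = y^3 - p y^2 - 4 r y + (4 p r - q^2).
h(y) = y^3 - 3*y^2 - 28*y - 60

Identify coefficients: p = 3, q = -12, r = 7.
Plug into h(y) = y^3 - p y^2 - 4 r y + (4 p r - q^2):
  h(y) = y^3 - (3) y^2 - 4*(7) y + (4*(3)*(7) - (-12)^2)
       = y^3 + (-3) y^2 + (-28) y + (-60).
Simplifying: h(y) = y^3 - 3*y^2 - 28*y - 60.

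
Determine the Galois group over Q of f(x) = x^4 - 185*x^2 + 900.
Gal(K/Q) = Z/2Z (cyclic of order 2)

f factors as (x^2 - 180)(x^2 - 5), so the splitting field is K = Q(sqrt(180), sqrt(5)). The squarefree part of 180 is 5 and the squarefree part of 5 is also 5, so sqrt(180) and sqrt(5) are both rational multiples of sqrt(5). Hence Q(sqrt(180)) = Q(sqrt(5)) = Q(sqrt(5)), and the splitting field collapses to a single degree-2 extension with Galois group Z/2Z.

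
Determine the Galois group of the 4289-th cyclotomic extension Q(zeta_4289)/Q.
|Gal(Q(zeta_4289)/Q)| = phi(4289) = 4288; group ≅ (Z/4289Z)^* ≅ Z/4288Z

The n-th cyclotomic polynomial Φ_4289(x) is the minimal polynomial of zeta_4289 over Q and has degree phi(4289) = 4288. So Q(zeta_4289) is a degree-4288 Galois extension with Galois group (Z/4289Z)^*. (Z/4289Z)^* is cyclic since 4289 is an odd prime power (or 4). Hence Gal(Q(zeta_4289)/Q) ≅ Z/4288Z.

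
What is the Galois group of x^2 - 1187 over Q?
Gal(K/Q) = Z/2Z (cyclic of order 2)

x^2 - 1187 is irreducible over Q since 1187 is not a rational square. The splitting field Q(sqrt(1187)) has degree 2 over Q, and its unique nontrivial automorphism is sqrt(1187) ↦ -sqrt(1187). Hence Gal(Q(sqrt(1187))/Q) = Z/2Z.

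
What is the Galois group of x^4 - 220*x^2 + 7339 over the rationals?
Gal(K/Q) = V_4 (Klein four-group, Z/2Z × Z/2Z)

f factors as (x^2 - 41)(x^2 - 179), so the splitting field is K = Q(sqrt(41), sqrt(179)). The elements 41, 179, 7339 are all non-squares in Q, so sqrt(41) and sqrt(179) generate independent quadratic extensions. Thus [K:Q] = 4 and Gal(K/Q) is generated by the two order-2 automorphisms sqrt(41) ↦ -sqrt(41) and sqrt(179) ↦ -sqrt(179), giving V_4.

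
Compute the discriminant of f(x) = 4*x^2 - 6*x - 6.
Δ = 132

For a quadratic a x^2 + b x + c the discriminant is Δ = b^2 - 4ac = (-6)^2 - 4*(4)*(-6) = 36 - (-96) = 132.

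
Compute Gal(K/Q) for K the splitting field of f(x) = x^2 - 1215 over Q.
Gal(K/Q) = Z/2Z (cyclic of order 2)

x^2 - 1215 is irreducible over Q since 1215 is not a rational square. The splitting field Q(sqrt(1215)) has degree 2 over Q, and its unique nontrivial automorphism is sqrt(1215) ↦ -sqrt(1215). Hence Gal(Q(sqrt(1215))/Q) = Z/2Z.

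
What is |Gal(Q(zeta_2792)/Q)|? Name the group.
|Gal(Q(zeta_2792)/Q)| = phi(2792) = 1392; group ≅ (Z/2792Z)^* ≅ Z/2Z × Z/2Z × Z/348Z

The n-th cyclotomic polynomial Φ_2792(x) is the minimal polynomial of zeta_2792 over Q and has degree phi(2792) = 1392. So Q(zeta_2792) is a degree-1392 Galois extension with Galois group (Z/2792Z)^*. By CRT, (Z/2792Z)^* ≅ (Z/8Z)^* × (Z/349Z)^*. Each prime-power unit group is (Z/8Z)^* ≅ Z/2Z × Z/2Z; (Z/349Z)^* ≅ Z/348Z. Hence Gal(Q(zeta_2792)/Q) ≅ Z/2Z × Z/2Z × Z/348Z.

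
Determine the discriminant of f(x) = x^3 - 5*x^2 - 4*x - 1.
Δ = -231

For x^3 + a x^2 + b x + c the discriminant is Δ = 18 a b c - 4 a^3 c + a^2 b^2 - 4 b^3 - 27 c^2.
Plug a = -5, b = -4, c = -1:
  18*(-5)*(-4)*(-1) - 4*(-5)^3*(-1) + (-5)^2*(-4)^2 - 4*(-4)^3 - 27*(-1)^2
  = -360 + (-500) + 400 + (256) + (-27)
  = -231.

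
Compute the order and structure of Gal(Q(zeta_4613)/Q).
|Gal(Q(zeta_4613)/Q)| = phi(4613) = 3948; group ≅ (Z/4613Z)^* ≅ Z/6Z × Z/658Z

The n-th cyclotomic polynomial Φ_4613(x) is the minimal polynomial of zeta_4613 over Q and has degree phi(4613) = 3948. So Q(zeta_4613) is a degree-3948 Galois extension with Galois group (Z/4613Z)^*. By CRT, (Z/4613Z)^* ≅ (Z/7Z)^* × (Z/659Z)^*. Each prime-power unit group is (Z/7Z)^* ≅ Z/6Z; (Z/659Z)^* ≅ Z/658Z. Hence Gal(Q(zeta_4613)/Q) ≅ Z/6Z × Z/658Z.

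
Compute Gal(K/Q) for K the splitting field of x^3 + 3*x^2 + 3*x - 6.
Gal(K/Q) = S_3 (symmetric group of order 6)

Compute the discriminant of x^3 + (3)*x^2 + (3)*x + (-6): Δ = -1323. Since Δ is not a rational square, the Galois group is not contained in A_3; it must be the full S_3 (irreducibility of the cubic rules out anything smaller).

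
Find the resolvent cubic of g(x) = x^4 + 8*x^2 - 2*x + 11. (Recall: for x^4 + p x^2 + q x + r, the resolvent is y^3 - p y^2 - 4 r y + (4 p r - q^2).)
h(y) = y^3 - 8*y^2 - 44*y + 348

Identify coefficients: p = 8, q = -2, r = 11.
Plug into h(y) = y^3 - p y^2 - 4 r y + (4 p r - q^2):
  h(y) = y^3 - (8) y^2 - 4*(11) y + (4*(8)*(11) - (-2)^2)
       = y^3 + (-8) y^2 + (-44) y + (348).
Simplifying: h(y) = y^3 - 8*y^2 - 44*y + 348.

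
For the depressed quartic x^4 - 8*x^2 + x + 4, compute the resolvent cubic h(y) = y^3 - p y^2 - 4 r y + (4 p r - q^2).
h(y) = y^3 + 8*y^2 - 16*y - 129

Identify coefficients: p = -8, q = 1, r = 4.
Plug into h(y) = y^3 - p y^2 - 4 r y + (4 p r - q^2):
  h(y) = y^3 - (-8) y^2 - 4*(4) y + (4*(-8)*(4) - (1)^2)
       = y^3 + (8) y^2 + (-16) y + (-129).
Simplifying: h(y) = y^3 + 8*y^2 - 16*y - 129.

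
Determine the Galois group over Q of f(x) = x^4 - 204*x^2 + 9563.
Gal(K/Q) = V_4 (Klein four-group, Z/2Z × Z/2Z)

f factors as (x^2 - 73)(x^2 - 131), so the splitting field is K = Q(sqrt(73), sqrt(131)). The elements 73, 131, 9563 are all non-squares in Q, so sqrt(73) and sqrt(131) generate independent quadratic extensions. Thus [K:Q] = 4 and Gal(K/Q) is generated by the two order-2 automorphisms sqrt(73) ↦ -sqrt(73) and sqrt(131) ↦ -sqrt(131), giving V_4.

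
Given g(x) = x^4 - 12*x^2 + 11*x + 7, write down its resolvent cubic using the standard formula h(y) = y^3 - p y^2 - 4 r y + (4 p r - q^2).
h(y) = y^3 + 12*y^2 - 28*y - 457

Identify coefficients: p = -12, q = 11, r = 7.
Plug into h(y) = y^3 - p y^2 - 4 r y + (4 p r - q^2):
  h(y) = y^3 - (-12) y^2 - 4*(7) y + (4*(-12)*(7) - (11)^2)
       = y^3 + (12) y^2 + (-28) y + (-457).
Simplifying: h(y) = y^3 + 12*y^2 - 28*y - 457.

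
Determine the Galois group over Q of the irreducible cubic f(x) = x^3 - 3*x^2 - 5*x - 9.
Gal(K/Q) = S_3 (symmetric group of order 6)

Compute the discriminant of x^3 + (-3)*x^2 + (-5)*x + (-9): Δ = -4864. Since Δ is not a rational square, the Galois group is not contained in A_3; it must be the full S_3 (irreducibility of the cubic rules out anything smaller).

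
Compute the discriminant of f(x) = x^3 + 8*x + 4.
Δ = -2480

For a depressed cubic x^3 + p x + q the discriminant is Δ = -4 p^3 - 27 q^2 = -4*(8)^3 - 27*(4)^2 = -2048 - 432 = -2480.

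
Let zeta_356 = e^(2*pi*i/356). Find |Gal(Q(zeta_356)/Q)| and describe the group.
|Gal(Q(zeta_356)/Q)| = phi(356) = 176; group ≅ (Z/356Z)^* ≅ Z/2Z × Z/88Z

The n-th cyclotomic polynomial Φ_356(x) is the minimal polynomial of zeta_356 over Q and has degree phi(356) = 176. So Q(zeta_356) is a degree-176 Galois extension with Galois group (Z/356Z)^*. By CRT, (Z/356Z)^* ≅ (Z/4Z)^* × (Z/89Z)^*. Each prime-power unit group is (Z/4Z)^* ≅ Z/2Z; (Z/89Z)^* ≅ Z/88Z. Hence Gal(Q(zeta_356)/Q) ≅ Z/2Z × Z/88Z.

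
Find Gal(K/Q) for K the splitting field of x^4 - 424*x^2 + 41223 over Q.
Gal(K/Q) = V_4 (Klein four-group, Z/2Z × Z/2Z)

f factors as (x^2 - 151)(x^2 - 273), so the splitting field is K = Q(sqrt(151), sqrt(273)). The elements 151, 273, 41223 are all non-squares in Q, so sqrt(151) and sqrt(273) generate independent quadratic extensions. Thus [K:Q] = 4 and Gal(K/Q) is generated by the two order-2 automorphisms sqrt(151) ↦ -sqrt(151) and sqrt(273) ↦ -sqrt(273), giving V_4.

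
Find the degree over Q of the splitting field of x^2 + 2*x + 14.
[K:Q] = 2

The discriminant of x^2 + (2)*x + (14) is b^2 - 4c = 4 - (56) = -52. Since -52 is not a perfect square in Q, the polynomial is irreducible over Q. Its two roots generate a degree-2 extension, so [K:Q] = 2.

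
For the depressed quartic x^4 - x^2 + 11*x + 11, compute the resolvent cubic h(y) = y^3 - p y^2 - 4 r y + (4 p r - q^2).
h(y) = y^3 + y^2 - 44*y - 165

Identify coefficients: p = -1, q = 11, r = 11.
Plug into h(y) = y^3 - p y^2 - 4 r y + (4 p r - q^2):
  h(y) = y^3 - (-1) y^2 - 4*(11) y + (4*(-1)*(11) - (11)^2)
       = y^3 + (1) y^2 + (-44) y + (-165).
Simplifying: h(y) = y^3 + y^2 - 44*y - 165.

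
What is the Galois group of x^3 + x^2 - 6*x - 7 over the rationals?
Gal(K/Q) = A_3 (cyclic of order 3)

Compute the discriminant of x^3 + (1)*x^2 + (-6)*x + (-7): Δ = 361. Since Δ is a perfect square (Δ = 19^2), the Galois group is contained in A_3. Irreducibility forces the group to be transitive on three roots, so Gal = A_3.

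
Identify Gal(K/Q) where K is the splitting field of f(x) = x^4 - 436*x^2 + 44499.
Gal(K/Q) = V_4 (Klein four-group, Z/2Z × Z/2Z)

f factors as (x^2 - 163)(x^2 - 273), so the splitting field is K = Q(sqrt(163), sqrt(273)). The elements 163, 273, 44499 are all non-squares in Q, so sqrt(163) and sqrt(273) generate independent quadratic extensions. Thus [K:Q] = 4 and Gal(K/Q) is generated by the two order-2 automorphisms sqrt(163) ↦ -sqrt(163) and sqrt(273) ↦ -sqrt(273), giving V_4.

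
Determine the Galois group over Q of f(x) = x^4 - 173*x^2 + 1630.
Gal(K/Q) = V_4 (Klein four-group, Z/2Z × Z/2Z)

f factors as (x^2 - 10)(x^2 - 163), so the splitting field is K = Q(sqrt(10), sqrt(163)). The elements 10, 163, 1630 are all non-squares in Q, so sqrt(10) and sqrt(163) generate independent quadratic extensions. Thus [K:Q] = 4 and Gal(K/Q) is generated by the two order-2 automorphisms sqrt(10) ↦ -sqrt(10) and sqrt(163) ↦ -sqrt(163), giving V_4.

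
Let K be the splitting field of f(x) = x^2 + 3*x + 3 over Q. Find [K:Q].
[K:Q] = 2

The discriminant of x^2 + (3)*x + (3) is b^2 - 4c = 9 - (12) = -3. Since -3 is not a perfect square in Q, the polynomial is irreducible over Q. Its two roots generate a degree-2 extension, so [K:Q] = 2.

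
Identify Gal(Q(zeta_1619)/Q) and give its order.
|Gal(Q(zeta_1619)/Q)| = phi(1619) = 1618; group ≅ (Z/1619Z)^* ≅ Z/1618Z

The n-th cyclotomic polynomial Φ_1619(x) is the minimal polynomial of zeta_1619 over Q and has degree phi(1619) = 1618. So Q(zeta_1619) is a degree-1618 Galois extension with Galois group (Z/1619Z)^*. (Z/1619Z)^* is cyclic since 1619 is an odd prime power (or 4). Hence Gal(Q(zeta_1619)/Q) ≅ Z/1618Z.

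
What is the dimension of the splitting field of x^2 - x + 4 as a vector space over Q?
[K:Q] = 2

The discriminant of x^2 + (-1)*x + (4) is b^2 - 4c = 1 - (16) = -15. Since -15 is not a perfect square in Q, the polynomial is irreducible over Q. Its two roots generate a degree-2 extension, so [K:Q] = 2.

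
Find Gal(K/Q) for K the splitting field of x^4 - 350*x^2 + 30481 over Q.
Gal(K/Q) = V_4 (Klein four-group, Z/2Z × Z/2Z)

f factors as (x^2 - 163)(x^2 - 187), so the splitting field is K = Q(sqrt(163), sqrt(187)). The elements 163, 187, 30481 are all non-squares in Q, so sqrt(163) and sqrt(187) generate independent quadratic extensions. Thus [K:Q] = 4 and Gal(K/Q) is generated by the two order-2 automorphisms sqrt(163) ↦ -sqrt(163) and sqrt(187) ↦ -sqrt(187), giving V_4.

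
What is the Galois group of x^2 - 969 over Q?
Gal(K/Q) = Z/2Z (cyclic of order 2)

x^2 - 969 is irreducible over Q since 969 is not a rational square. The splitting field Q(sqrt(969)) has degree 2 over Q, and its unique nontrivial automorphism is sqrt(969) ↦ -sqrt(969). Hence Gal(Q(sqrt(969))/Q) = Z/2Z.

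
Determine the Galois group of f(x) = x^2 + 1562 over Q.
Gal(K/Q) = Z/2Z (cyclic of order 2)

x^2 + 1562 is irreducible over Q since -1562 is not a rational square. The splitting field Q(sqrt(-1562)) has degree 2 over Q, and its unique nontrivial automorphism is sqrt(-1562) ↦ -sqrt(-1562). Hence Gal(Q(sqrt(-1562))/Q) = Z/2Z.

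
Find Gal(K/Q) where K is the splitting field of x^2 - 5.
Gal(K/Q) = Z/2Z (cyclic of order 2)

x^2 - 5 is irreducible over Q since 5 is not a rational square. The splitting field Q(sqrt(5)) has degree 2 over Q, and its unique nontrivial automorphism is sqrt(5) ↦ -sqrt(5). Hence Gal(Q(sqrt(5))/Q) = Z/2Z.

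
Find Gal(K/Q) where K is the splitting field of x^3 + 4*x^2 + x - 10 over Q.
Gal(K/Q) = S_3 (symmetric group of order 6)

Compute the discriminant of x^3 + (4)*x^2 + (1)*x + (-10): Δ = -848. Since Δ is not a rational square, the Galois group is not contained in A_3; it must be the full S_3 (irreducibility of the cubic rules out anything smaller).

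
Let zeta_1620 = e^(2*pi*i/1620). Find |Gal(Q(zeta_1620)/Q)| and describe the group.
|Gal(Q(zeta_1620)/Q)| = phi(1620) = 432; group ≅ (Z/1620Z)^* ≅ Z/2Z × Z/4Z × Z/54Z

The n-th cyclotomic polynomial Φ_1620(x) is the minimal polynomial of zeta_1620 over Q and has degree phi(1620) = 432. So Q(zeta_1620) is a degree-432 Galois extension with Galois group (Z/1620Z)^*. By CRT, (Z/1620Z)^* ≅ (Z/4Z)^* × (Z/81Z)^* × (Z/5Z)^*. Each prime-power unit group is (Z/4Z)^* ≅ Z/2Z; (Z/81Z)^* ≅ Z/54Z; (Z/5Z)^* ≅ Z/4Z. Hence Gal(Q(zeta_1620)/Q) ≅ Z/2Z × Z/4Z × Z/54Z.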